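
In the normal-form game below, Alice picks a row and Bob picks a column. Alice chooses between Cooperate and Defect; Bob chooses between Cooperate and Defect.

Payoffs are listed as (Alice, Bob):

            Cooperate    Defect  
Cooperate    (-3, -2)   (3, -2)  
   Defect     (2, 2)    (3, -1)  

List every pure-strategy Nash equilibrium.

(Cooperate, Defect) and (Defect, Cooperate)

(Cooperate, Cooperate): Alice prefers Defect (2 > -3) — not an equilibrium.
(Cooperate, Defect): Alice gets 3 ≥ 3 from Defect, and Bob gets -2 ≥ -2 from Cooperate — Nash equilibrium.
(Defect, Cooperate): Alice gets 2 ≥ -3 from Cooperate, and Bob gets 2 ≥ -1 from Defect — Nash equilibrium.
(Defect, Defect): Bob prefers Cooperate (2 > -1) — not an equilibrium.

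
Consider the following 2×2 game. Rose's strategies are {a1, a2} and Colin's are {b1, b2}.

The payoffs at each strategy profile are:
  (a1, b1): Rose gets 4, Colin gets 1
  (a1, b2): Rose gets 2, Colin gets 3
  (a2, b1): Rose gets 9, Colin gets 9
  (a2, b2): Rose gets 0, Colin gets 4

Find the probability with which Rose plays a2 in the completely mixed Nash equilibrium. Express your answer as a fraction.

2/7

Let r be the probability that Rose plays a1. In a completely mixed equilibrium, Colin must be indifferent between b1 and b2.
Colin's expected payoff from b1 is r + 9(1−r); from b2 it is 3r + 4(1−r).
Setting these equal: −8r + 9 = −r + 4, so r = 5/7.
Therefore Rose plays a2 with probability 1 − 5/7 = 2/7.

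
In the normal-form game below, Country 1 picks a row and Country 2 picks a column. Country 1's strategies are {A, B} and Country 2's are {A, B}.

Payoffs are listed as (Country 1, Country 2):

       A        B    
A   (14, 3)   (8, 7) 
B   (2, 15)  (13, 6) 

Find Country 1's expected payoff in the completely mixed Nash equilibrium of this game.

First find y, the probability Country 2 plays A, from Country 1's indifference between A and B: 14y + 8(1−y) = 2y + 13(1−y), giving y = 5/17.
Since Country 1 is indifferent in equilibrium, Country 1's expected payoff equals the payoff from either row against (5/17, 12/17). Using A: 14(5/17) + 8(12/17) = 166/17.

166/17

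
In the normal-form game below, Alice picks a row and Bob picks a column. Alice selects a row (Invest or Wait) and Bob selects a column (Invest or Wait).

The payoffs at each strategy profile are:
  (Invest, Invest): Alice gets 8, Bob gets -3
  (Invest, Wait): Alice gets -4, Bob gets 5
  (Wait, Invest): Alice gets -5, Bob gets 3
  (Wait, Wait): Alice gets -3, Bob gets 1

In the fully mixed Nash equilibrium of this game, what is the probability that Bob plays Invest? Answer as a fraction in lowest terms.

1/14

Let y be the probability that Bob plays Invest. In a completely mixed equilibrium, Alice must be indifferent between Invest and Wait.
Alice's expected payoff from Invest is 8y − 4(1−y); from Wait it is −5y − 3(1−y).
Setting these equal: 12y − 4 = −2y − 3, so y = 1/14.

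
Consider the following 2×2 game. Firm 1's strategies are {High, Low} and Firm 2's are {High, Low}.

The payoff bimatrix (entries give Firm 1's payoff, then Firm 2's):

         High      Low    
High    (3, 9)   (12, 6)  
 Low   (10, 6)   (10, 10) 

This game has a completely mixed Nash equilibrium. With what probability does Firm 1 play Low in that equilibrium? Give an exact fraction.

Let x be the probability that Firm 1 plays High. In a completely mixed equilibrium, Firm 2 must be indifferent between High and Low.
Firm 2's expected payoff from High is 9x + 6(1−x); from Low it is 6x + 10(1−x).
Setting these equal: 3x + 6 = −4x + 10, so x = 4/7.
Therefore Firm 1 plays Low with probability 1 − 4/7 = 3/7.

3/7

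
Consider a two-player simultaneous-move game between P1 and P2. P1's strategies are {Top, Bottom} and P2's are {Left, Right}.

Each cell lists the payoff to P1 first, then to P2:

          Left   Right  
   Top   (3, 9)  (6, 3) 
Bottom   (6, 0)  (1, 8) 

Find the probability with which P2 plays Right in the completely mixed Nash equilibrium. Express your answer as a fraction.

Let q be the probability that P2 plays Left. In a completely mixed equilibrium, P1 must be indifferent between Top and Bottom.
P1's expected payoff from Top is 3q + 6(1−q); from Bottom it is 6q + (1−q).
Setting these equal: −3q + 6 = 5q + 1, so q = 5/8.
Therefore P2 plays Right with probability 1 − 5/8 = 3/8.

3/8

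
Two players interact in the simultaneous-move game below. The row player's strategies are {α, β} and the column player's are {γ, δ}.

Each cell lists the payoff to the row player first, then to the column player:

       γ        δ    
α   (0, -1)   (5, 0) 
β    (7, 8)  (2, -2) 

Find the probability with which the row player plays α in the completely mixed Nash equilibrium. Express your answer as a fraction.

10/11

Let x be the probability that the row player plays α. In a completely mixed equilibrium, the column player must be indifferent between γ and δ.
The column player's expected payoff from γ is −x + 8(1−x); from δ it is −2(1−x).
Setting these equal: −9x + 8 = 2x − 2, so x = 10/11.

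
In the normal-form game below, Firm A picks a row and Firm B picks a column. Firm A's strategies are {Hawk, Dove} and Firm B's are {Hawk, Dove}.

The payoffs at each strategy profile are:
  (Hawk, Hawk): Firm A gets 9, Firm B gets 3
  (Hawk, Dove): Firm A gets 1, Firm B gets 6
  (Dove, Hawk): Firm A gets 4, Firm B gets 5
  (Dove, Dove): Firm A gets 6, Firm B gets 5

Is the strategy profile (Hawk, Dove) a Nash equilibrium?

No

At (Hawk, Dove), Firm A earns 1; switching to Dove would give 6, so Firm A would deviate.
Firm B earns 6; switching to Hawk would give 3, so Firm B has no profitable deviation.
Since at least one player can profitably deviate, this is not a Nash equilibrium.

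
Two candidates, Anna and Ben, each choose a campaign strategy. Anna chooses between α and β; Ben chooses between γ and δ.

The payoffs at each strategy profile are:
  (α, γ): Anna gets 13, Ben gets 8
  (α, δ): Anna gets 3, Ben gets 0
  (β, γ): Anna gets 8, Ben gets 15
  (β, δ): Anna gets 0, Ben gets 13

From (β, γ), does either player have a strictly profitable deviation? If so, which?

Anna at (β, γ) earns 8; deviating to α yields 13 — a strict improvement.
Ben earns 15; deviating to δ yields 13 — not better.
Only Anna has a strictly profitable deviation.

Anna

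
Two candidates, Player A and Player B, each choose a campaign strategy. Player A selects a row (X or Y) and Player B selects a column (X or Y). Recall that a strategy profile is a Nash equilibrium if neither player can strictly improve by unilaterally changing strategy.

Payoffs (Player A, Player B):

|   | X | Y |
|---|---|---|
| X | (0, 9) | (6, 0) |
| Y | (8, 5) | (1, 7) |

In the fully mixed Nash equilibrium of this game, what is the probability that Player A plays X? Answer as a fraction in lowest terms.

Let r be the probability that Player A plays X. In a completely mixed equilibrium, Player B must be indifferent between X and Y.
Player B's expected payoff from X is 9r + 5(1−r); from Y it is 7(1−r).
Setting these equal: 4r + 5 = −7r + 7, so r = 2/11.

2/11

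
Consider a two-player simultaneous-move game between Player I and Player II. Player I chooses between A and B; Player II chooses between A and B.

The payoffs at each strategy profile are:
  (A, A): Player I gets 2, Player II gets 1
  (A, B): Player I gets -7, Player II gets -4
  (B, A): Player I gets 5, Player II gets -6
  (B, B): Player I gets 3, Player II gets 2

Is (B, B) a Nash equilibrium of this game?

At (B, B), Player I earns 3; switching to A would give -7, so Player I has no profitable deviation.
Player II earns 2; switching to A would give -6, so Player II has no profitable deviation.
Neither player can gain by a unilateral deviation, so this profile is a Nash equilibrium.

Yes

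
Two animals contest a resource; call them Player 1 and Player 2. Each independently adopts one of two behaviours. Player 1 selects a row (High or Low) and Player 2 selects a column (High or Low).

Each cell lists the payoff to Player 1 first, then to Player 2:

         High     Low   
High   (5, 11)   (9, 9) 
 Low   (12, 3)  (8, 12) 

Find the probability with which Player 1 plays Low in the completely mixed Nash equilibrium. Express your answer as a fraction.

2/11

Let r be the probability that Player 1 plays High. In a completely mixed equilibrium, Player 2 must be indifferent between High and Low.
Player 2's expected payoff from High is 11r + 3(1−r); from Low it is 9r + 12(1−r).
Setting these equal: 8r + 3 = −3r + 12, so r = 9/11.
Therefore Player 1 plays Low with probability 1 − 9/11 = 2/11.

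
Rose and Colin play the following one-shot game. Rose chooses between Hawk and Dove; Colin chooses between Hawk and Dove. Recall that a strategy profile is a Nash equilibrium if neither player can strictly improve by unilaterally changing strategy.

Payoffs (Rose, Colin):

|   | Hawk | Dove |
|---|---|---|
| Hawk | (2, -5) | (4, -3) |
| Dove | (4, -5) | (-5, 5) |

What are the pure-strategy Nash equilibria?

(Hawk, Hawk): Rose prefers Dove (4 > 2); Colin prefers Dove (-3 > -5) — not an equilibrium.
(Hawk, Dove): Rose gets 4 ≥ -5 from Dove, and Colin gets -3 ≥ -5 from Hawk — Nash equilibrium.
(Dove, Hawk): Colin prefers Dove (5 > -5) — not an equilibrium.
(Dove, Dove): Rose prefers Hawk (4 > -5) — not an equilibrium.

(Hawk, Dove)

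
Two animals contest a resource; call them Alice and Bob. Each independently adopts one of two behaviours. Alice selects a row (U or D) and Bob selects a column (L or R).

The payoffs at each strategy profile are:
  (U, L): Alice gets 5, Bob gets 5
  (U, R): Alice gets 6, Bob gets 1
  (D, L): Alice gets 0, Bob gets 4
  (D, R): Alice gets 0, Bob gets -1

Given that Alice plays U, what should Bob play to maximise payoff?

L

Against U, Bob earns 5 from L and 1 from R.
So L is the best response.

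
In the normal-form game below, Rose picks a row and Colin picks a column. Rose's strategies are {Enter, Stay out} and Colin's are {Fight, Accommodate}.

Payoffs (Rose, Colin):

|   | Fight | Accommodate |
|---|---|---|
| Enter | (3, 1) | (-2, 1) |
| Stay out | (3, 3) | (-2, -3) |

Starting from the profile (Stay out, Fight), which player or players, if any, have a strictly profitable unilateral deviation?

Rose at (Stay out, Fight) earns 3; deviating to Enter yields 3 — not better.
Colin earns 3; deviating to Accommodate yields -3 — not better.
Neither player can strictly improve; the profile is a Nash equilibrium.

Neither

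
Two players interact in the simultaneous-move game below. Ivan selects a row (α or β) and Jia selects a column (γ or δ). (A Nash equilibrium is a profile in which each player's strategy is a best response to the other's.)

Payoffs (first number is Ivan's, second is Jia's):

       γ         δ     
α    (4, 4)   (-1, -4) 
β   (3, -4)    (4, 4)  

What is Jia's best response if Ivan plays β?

δ

Against β, Jia earns -4 from γ and 4 from δ.
So δ is the best response.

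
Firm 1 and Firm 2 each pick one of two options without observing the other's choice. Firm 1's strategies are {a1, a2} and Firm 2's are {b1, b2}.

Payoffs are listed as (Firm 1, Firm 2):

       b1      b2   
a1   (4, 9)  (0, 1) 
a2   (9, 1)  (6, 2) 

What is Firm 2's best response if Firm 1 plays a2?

b2

Against a2, Firm 2 earns 1 from b1 and 2 from b2.
So b2 is the best response.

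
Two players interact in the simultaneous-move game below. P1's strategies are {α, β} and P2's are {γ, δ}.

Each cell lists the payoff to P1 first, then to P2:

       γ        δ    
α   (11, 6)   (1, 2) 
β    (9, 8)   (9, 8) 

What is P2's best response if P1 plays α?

γ

Against α, P2 earns 6 from γ and 2 from δ.
So γ is the best response.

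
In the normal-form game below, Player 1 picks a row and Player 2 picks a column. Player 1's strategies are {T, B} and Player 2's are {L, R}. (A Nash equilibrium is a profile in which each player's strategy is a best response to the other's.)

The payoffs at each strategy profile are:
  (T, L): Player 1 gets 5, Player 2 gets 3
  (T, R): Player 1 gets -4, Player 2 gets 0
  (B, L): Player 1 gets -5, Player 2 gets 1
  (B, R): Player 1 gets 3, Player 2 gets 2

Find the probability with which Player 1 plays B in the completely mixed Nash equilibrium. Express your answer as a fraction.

Let r be the probability that Player 1 plays T. In a completely mixed equilibrium, Player 2 must be indifferent between L and R.
Player 2's expected payoff from L is 3r + (1−r); from R it is 2(1−r).
Setting these equal: 2r + 1 = −2r + 2, so r = 1/4.
Therefore Player 1 plays B with probability 1 − 1/4 = 3/4.

3/4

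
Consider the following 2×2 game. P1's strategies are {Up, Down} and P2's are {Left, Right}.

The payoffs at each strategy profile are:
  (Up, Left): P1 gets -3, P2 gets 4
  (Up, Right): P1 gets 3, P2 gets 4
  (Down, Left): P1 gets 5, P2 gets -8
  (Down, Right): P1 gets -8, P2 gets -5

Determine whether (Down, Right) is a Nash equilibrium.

At (Down, Right), P1 earns -8; switching to Up would give 3, so P1 would deviate.
P2 earns -5; switching to Left would give -8, so P2 has no profitable deviation.
Since at least one player can profitably deviate, this is not a Nash equilibrium.

No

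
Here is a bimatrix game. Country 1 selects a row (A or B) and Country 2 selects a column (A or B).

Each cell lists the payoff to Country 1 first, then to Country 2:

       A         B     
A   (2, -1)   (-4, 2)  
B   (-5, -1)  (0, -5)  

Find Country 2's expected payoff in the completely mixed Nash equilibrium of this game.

First find p, the probability Country 1 plays A, from Country 2's indifference between A and B: −p − (1−p) = 2p − 5(1−p), giving p = 4/7.
Since Country 2 is indifferent in equilibrium, Country 2's expected payoff equals the payoff from either column against (4/7, 3/7). Using A: −(4/7) − (3/7) = -1.

-1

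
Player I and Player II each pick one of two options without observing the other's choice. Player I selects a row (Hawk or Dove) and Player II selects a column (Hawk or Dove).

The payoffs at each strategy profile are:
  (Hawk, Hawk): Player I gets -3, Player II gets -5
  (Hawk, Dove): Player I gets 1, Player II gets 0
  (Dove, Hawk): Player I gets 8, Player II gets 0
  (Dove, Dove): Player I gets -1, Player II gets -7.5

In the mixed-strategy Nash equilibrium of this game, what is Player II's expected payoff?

First find x, the probability Player I plays Hawk, from Player II's indifference between Hawk and Dove: −5x = −7.5(1−x), giving x = 3/5.
Since Player II is indifferent in equilibrium, Player II's expected payoff equals the payoff from either column against (3/5, 2/5). Using Hawk: −5(3/5) = -3.

-3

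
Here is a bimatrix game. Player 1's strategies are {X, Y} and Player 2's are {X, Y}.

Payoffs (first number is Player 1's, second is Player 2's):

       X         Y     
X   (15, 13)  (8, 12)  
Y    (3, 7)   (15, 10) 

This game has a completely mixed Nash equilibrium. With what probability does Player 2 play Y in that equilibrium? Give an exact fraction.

Let c be the probability that Player 2 plays X. In a completely mixed equilibrium, Player 1 must be indifferent between X and Y.
Player 1's expected payoff from X is 15c + 8(1−c); from Y it is 3c + 15(1−c).
Setting these equal: 7c + 8 = −12c + 15, so c = 7/19.
Therefore Player 2 plays Y with probability 1 − 7/19 = 12/19.

12/19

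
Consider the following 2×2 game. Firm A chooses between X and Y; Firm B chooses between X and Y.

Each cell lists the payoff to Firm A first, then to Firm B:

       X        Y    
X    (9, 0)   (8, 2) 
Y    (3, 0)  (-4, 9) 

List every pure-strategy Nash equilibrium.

(X, Y)

(X, X): Firm B prefers Y (2 > 0) — not an equilibrium.
(X, Y): Firm A gets 8 ≥ -4 from Y, and Firm B gets 2 ≥ 0 from X — Nash equilibrium.
(Y, X): Firm A prefers X (9 > 3); Firm B prefers Y (9 > 0) — not an equilibrium.
(Y, Y): Firm A prefers X (8 > -4) — not an equilibrium.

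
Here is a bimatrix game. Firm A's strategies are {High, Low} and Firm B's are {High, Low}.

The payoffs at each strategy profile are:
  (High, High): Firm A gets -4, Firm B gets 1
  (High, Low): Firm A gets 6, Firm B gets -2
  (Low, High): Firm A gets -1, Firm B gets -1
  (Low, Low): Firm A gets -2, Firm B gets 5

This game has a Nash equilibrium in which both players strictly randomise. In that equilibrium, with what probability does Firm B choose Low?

Let y be the probability that Firm B plays High. In a completely mixed equilibrium, Firm A must be indifferent between High and Low.
Firm A's expected payoff from High is −4y + 6(1−y); from Low it is −y − 2(1−y).
Setting these equal: −10y + 6 = y − 2, so y = 8/11.
Therefore Firm B plays Low with probability 1 − 8/11 = 3/11.

3/11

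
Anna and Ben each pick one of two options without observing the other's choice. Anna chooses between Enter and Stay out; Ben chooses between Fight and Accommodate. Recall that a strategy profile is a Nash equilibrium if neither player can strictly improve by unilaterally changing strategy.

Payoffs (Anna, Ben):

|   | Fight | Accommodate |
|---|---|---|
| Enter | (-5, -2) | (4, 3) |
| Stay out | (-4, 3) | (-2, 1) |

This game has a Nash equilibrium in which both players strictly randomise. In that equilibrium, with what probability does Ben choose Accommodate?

1/7

Let y be the probability that Ben plays Fight. In a completely mixed equilibrium, Anna must be indifferent between Enter and Stay out.
Anna's expected payoff from Enter is −5y + 4(1−y); from Stay out it is −4y − 2(1−y).
Setting these equal: −9y + 4 = −2y − 2, so y = 6/7.
Therefore Ben plays Accommodate with probability 1 − 6/7 = 1/7.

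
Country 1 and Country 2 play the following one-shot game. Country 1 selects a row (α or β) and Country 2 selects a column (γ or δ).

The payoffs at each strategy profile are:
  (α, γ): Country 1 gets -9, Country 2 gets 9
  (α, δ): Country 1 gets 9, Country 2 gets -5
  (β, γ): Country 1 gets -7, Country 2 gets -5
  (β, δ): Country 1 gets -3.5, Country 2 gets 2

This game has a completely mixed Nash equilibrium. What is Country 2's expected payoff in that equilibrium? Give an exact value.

First find x, the probability Country 1 plays α, from Country 2's indifference between γ and δ: 9x − 5(1−x) = −5x + 2(1−x), giving x = 1/3.
Since Country 2 is indifferent in equilibrium, Country 2's expected payoff equals the payoff from either column against (1/3, 2/3). Using γ: 9(1/3) − 5(2/3) = -1/3.

-1/3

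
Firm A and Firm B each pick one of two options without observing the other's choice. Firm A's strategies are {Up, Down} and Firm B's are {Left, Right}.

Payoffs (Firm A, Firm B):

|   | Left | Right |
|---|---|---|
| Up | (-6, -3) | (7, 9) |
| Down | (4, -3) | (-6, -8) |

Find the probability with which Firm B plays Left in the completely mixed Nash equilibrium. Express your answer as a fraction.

13/23

Let c be the probability that Firm B plays Left. In a completely mixed equilibrium, Firm A must be indifferent between Up and Down.
Firm A's expected payoff from Up is −6c + 7(1−c); from Down it is 4c − 6(1−c).
Setting these equal: −13c + 7 = 10c − 6, so c = 13/23.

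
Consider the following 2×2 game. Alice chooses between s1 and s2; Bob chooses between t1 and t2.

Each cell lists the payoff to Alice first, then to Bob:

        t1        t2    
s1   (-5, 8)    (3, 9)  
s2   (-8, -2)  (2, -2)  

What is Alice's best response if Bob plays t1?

Against t1, Alice earns -5 from s1 and -8 from s2.
So s1 is the best response.

s1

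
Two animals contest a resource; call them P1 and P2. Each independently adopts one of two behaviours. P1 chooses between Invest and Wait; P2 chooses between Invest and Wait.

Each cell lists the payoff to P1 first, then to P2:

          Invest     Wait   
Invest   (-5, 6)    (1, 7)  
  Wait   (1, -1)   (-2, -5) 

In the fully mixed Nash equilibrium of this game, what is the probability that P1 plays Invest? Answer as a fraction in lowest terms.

4/5

Let p be the probability that P1 plays Invest. In a completely mixed equilibrium, P2 must be indifferent between Invest and Wait.
P2's expected payoff from Invest is 6p − (1−p); from Wait it is 7p − 5(1−p).
Setting these equal: 7p − 1 = 12p − 5, so p = 4/5.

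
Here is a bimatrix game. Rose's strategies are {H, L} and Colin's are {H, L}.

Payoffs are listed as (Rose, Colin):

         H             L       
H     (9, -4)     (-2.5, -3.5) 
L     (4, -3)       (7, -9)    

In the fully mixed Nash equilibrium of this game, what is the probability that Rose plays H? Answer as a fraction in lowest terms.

Let r be the probability that Rose plays H. In a completely mixed equilibrium, Colin must be indifferent between H and L.
Colin's expected payoff from H is −4r − 3(1−r); from L it is −3.5r − 9(1−r).
Setting these equal: −r − 3 = 5.5r − 9, so r = 12/13.

12/13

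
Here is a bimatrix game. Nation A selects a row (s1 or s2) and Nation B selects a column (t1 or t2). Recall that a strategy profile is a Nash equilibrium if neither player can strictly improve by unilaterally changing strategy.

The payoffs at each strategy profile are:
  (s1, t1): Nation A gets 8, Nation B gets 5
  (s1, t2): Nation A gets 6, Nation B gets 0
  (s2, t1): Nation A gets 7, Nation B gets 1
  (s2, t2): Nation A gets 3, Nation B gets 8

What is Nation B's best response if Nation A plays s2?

t2

Against s2, Nation B earns 1 from t1 and 8 from t2.
So t2 is the best response.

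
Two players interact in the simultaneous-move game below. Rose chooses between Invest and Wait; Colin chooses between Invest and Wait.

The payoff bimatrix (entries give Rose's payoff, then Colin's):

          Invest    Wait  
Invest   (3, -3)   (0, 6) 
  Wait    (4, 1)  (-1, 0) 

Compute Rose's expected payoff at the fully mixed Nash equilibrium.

3/2

First find q, the probability Colin plays Invest, from Rose's indifference between Invest and Wait: 3q = 4q − (1−q), giving q = 1/2.
Since Rose is indifferent in equilibrium, Rose's expected payoff equals the payoff from either row against (1/2, 1/2). Using Invest: 3(1/2) = 3/2.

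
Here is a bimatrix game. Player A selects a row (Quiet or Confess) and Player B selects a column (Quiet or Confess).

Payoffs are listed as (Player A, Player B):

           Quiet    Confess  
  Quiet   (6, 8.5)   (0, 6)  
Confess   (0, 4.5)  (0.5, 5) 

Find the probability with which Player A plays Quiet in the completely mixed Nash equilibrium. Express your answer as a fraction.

Let p be the probability that Player A plays Quiet. In a completely mixed equilibrium, Player B must be indifferent between Quiet and Confess.
Player B's expected payoff from Quiet is 8.5p + 4.5(1−p); from Confess it is 6p + 5(1−p).
Setting these equal: 4p + 4.5 = p + 5, so p = 1/6.

1/6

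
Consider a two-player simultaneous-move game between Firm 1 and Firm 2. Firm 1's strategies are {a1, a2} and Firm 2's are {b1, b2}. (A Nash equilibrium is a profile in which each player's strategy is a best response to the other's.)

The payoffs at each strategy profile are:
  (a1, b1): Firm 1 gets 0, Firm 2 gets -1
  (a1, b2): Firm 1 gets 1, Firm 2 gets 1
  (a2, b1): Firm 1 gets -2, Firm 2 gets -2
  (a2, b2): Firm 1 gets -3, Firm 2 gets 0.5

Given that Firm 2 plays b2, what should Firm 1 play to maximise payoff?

a1

Against b2, Firm 1 earns 1 from a1 and -3 from a2.
So a1 is the best response.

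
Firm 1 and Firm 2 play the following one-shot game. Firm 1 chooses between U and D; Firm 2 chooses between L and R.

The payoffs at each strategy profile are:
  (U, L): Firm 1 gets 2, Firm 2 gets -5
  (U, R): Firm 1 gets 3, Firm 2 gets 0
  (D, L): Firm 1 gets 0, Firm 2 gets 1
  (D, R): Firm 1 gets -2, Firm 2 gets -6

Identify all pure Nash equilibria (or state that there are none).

(U, L): Firm 2 prefers R (0 > -5) — not an equilibrium.
(U, R): Firm 1 gets 3 ≥ -2 from D, and Firm 2 gets 0 ≥ -5 from L — Nash equilibrium.
(D, L): Firm 1 prefers U (2 > 0) — not an equilibrium.
(D, R): Firm 1 prefers U (3 > -2); Firm 2 prefers L (1 > -6) — not an equilibrium.

(U, R)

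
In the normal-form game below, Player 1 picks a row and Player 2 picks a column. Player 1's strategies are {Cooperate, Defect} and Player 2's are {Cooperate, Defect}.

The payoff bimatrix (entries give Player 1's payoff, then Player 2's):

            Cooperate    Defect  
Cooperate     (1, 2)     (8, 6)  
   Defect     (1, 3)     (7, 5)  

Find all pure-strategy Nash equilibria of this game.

(Cooperate, Defect)

(Cooperate, Cooperate): Player 2 prefers Defect (6 > 2) — not an equilibrium.
(Cooperate, Defect): Player 1 gets 8 ≥ 7 from Defect, and Player 2 gets 6 ≥ 2 from Cooperate — Nash equilibrium.
(Defect, Cooperate): Player 2 prefers Defect (5 > 3) — not an equilibrium.
(Defect, Defect): Player 1 prefers Cooperate (8 > 7) — not an equilibrium.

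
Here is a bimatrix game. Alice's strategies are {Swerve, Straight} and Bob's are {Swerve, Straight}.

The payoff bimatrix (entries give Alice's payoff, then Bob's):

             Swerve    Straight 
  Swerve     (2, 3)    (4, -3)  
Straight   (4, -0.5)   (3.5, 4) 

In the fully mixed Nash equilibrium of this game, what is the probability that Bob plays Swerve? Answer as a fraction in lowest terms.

1/5

Let y be the probability that Bob plays Swerve. In a completely mixed equilibrium, Alice must be indifferent between Swerve and Straight.
Alice's expected payoff from Swerve is 2y + 4(1−y); from Straight it is 4y + 3.5(1−y).
Setting these equal: −2y + 4 = 0.5y + 3.5, so y = 1/5.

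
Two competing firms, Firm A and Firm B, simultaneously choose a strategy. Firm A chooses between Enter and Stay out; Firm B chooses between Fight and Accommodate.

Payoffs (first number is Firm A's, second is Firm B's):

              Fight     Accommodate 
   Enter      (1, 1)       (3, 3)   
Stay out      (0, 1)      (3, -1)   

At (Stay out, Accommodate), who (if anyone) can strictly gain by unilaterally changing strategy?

Firm B

Firm A at (Stay out, Accommodate) earns 3; deviating to Enter yields 3 — not better.
Firm B earns -1; deviating to Fight yields 1 — a strict improvement.
Only Firm B has a strictly profitable deviation.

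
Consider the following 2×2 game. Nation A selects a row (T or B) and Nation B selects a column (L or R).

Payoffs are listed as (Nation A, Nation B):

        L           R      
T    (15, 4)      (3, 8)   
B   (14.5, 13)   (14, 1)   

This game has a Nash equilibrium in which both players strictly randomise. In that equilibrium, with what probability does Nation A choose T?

Let p be the probability that Nation A plays T. In a completely mixed equilibrium, Nation B must be indifferent between L and R.
Nation B's expected payoff from L is 4p + 13(1−p); from R it is 8p + (1−p).
Setting these equal: −9p + 13 = 7p + 1, so p = 3/4.

3/4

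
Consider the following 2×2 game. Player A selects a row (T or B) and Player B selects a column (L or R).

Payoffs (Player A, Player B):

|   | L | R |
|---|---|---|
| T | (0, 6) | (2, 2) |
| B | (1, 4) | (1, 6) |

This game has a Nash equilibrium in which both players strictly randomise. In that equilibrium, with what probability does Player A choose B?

2/3

Let r be the probability that Player A plays T. In a completely mixed equilibrium, Player B must be indifferent between L and R.
Player B's expected payoff from L is 6r + 4(1−r); from R it is 2r + 6(1−r).
Setting these equal: 2r + 4 = −4r + 6, so r = 1/3.
Therefore Player A plays B with probability 1 − 1/3 = 2/3.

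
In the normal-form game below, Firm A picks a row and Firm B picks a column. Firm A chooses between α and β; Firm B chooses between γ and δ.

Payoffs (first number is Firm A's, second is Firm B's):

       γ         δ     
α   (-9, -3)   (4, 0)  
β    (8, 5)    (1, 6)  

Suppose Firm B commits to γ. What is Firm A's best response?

Against γ, Firm A earns -9 from α and 8 from β.
So β is the best response.

β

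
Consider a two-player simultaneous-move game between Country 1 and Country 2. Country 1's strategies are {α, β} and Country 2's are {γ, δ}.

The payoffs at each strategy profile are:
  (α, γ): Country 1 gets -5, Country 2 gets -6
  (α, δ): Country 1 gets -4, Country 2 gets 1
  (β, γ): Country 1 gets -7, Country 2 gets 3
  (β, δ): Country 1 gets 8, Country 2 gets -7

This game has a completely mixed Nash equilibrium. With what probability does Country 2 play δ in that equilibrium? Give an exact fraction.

Let q be the probability that Country 2 plays γ. In a completely mixed equilibrium, Country 1 must be indifferent between α and β.
Country 1's expected payoff from α is −5q − 4(1−q); from β it is −7q + 8(1−q).
Setting these equal: −q − 4 = −15q + 8, so q = 6/7.
Therefore Country 2 plays δ with probability 1 − 6/7 = 1/7.

1/7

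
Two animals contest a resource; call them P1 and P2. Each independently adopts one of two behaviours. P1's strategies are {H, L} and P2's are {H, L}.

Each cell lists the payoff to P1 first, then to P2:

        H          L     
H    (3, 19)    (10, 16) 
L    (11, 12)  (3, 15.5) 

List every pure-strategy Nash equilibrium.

none

(H, H): P1 prefers L (11 > 3) — not an equilibrium.
(H, L): P2 prefers H (19 > 16) — not an equilibrium.
(L, H): P2 prefers L (15.5 > 12) — not an equilibrium.
(L, L): P1 prefers H (10 > 3) — not an equilibrium.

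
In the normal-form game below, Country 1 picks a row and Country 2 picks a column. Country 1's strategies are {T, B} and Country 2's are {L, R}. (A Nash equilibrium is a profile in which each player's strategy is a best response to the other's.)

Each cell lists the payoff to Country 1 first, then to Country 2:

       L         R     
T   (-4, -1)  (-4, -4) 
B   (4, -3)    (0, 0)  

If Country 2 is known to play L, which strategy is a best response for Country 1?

B

Against L, Country 1 earns -4 from T and 4 from B.
So B is the best response.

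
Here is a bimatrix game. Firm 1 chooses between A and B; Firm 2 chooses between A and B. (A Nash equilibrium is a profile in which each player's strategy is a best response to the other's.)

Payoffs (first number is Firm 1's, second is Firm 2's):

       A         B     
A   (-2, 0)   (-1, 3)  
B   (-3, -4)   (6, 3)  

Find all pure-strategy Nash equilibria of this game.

(B, B)

(A, A): Firm 2 prefers B (3 > 0) — not an equilibrium.
(A, B): Firm 1 prefers B (6 > -1) — not an equilibrium.
(B, A): Firm 1 prefers A (-2 > -3); Firm 2 prefers B (3 > -4) — not an equilibrium.
(B, B): Firm 1 gets 6 ≥ -1 from A, and Firm 2 gets 3 ≥ -4 from A — Nash equilibrium.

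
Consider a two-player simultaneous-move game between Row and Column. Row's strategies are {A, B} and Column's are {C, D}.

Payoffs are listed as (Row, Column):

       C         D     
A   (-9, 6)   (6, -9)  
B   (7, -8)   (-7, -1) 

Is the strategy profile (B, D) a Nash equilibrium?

At (B, D), Row earns -7; switching to A would give 6, so Row would deviate.
Column earns -1; switching to C would give -8, so Column has no profitable deviation.
Since at least one player can profitably deviate, this is not a Nash equilibrium.

No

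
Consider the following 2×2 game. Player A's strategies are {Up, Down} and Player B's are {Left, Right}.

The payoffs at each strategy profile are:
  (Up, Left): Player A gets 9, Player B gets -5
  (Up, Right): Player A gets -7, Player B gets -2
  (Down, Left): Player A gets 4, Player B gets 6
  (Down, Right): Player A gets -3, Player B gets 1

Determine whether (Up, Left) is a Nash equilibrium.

No

At (Up, Left), Player A earns 9; switching to Down would give 4, so Player A has no profitable deviation.
Player B earns -5; switching to Right would give -2, so Player B would deviate.
Since at least one player can profitably deviate, this is not a Nash equilibrium.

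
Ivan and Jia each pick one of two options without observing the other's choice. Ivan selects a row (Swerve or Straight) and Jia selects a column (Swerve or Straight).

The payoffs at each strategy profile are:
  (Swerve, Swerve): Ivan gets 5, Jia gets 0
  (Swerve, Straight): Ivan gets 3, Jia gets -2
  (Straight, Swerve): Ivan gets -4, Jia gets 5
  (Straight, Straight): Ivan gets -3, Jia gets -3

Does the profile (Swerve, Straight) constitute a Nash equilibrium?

No

At (Swerve, Straight), Ivan earns 3; switching to Straight would give -3, so Ivan has no profitable deviation.
Jia earns -2; switching to Swerve would give 0, so Jia would deviate.
Since at least one player can profitably deviate, this is not a Nash equilibrium.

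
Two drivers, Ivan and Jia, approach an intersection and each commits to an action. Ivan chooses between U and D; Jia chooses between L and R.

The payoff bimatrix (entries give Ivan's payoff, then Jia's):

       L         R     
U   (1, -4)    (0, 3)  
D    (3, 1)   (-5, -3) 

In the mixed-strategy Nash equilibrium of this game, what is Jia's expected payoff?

First find p, the probability Ivan plays U, from Jia's indifference between L and R: −4p + (1−p) = 3p − 3(1−p), giving p = 4/11.
Since Jia is indifferent in equilibrium, Jia's expected payoff equals the payoff from either column against (4/11, 7/11). Using L: −4(4/11) + (7/11) = -9/11.

-9/11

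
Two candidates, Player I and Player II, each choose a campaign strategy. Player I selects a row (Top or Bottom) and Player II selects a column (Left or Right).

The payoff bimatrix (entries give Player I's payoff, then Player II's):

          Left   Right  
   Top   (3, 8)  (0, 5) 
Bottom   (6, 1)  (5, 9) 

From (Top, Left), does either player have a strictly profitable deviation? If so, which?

Player I

Player I at (Top, Left) earns 3; deviating to Bottom yields 6 — a strict improvement.
Player II earns 8; deviating to Right yields 5 — not better.
Only Player I has a strictly profitable deviation.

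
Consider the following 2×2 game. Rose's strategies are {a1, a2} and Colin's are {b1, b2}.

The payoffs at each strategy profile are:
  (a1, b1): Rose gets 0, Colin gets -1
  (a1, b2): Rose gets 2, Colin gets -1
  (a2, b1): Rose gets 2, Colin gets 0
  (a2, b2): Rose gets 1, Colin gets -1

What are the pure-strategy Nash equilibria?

(a1, b1): Rose prefers a2 (2 > 0) — not an equilibrium.
(a1, b2): Rose gets 2 ≥ 1 from a2, and Colin gets -1 ≥ -1 from b1 — Nash equilibrium.
(a2, b1): Rose gets 2 ≥ 0 from a1, and Colin gets 0 ≥ -1 from b2 — Nash equilibrium.
(a2, b2): Rose prefers a1 (2 > 1); Colin prefers b1 (0 > -1) — not an equilibrium.

(a1, b2) and (a2, b1)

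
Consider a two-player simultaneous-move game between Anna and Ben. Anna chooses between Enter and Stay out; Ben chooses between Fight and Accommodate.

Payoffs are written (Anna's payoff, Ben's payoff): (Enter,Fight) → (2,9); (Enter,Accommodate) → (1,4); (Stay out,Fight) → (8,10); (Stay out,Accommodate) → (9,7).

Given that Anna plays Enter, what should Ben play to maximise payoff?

Fight

Against Enter, Ben earns 9 from Fight and 4 from Accommodate.
So Fight is the best response.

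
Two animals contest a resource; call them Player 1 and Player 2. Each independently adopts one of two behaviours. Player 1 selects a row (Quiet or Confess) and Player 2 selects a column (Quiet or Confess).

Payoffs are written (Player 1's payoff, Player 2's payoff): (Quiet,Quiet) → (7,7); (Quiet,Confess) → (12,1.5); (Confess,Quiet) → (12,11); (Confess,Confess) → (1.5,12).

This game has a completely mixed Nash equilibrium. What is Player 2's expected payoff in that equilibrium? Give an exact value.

First find x, the probability Player 1 plays Quiet, from Player 2's indifference between Quiet and Confess: 7x + 11(1−x) = 1.5x + 12(1−x), giving x = 2/13.
Since Player 2 is indifferent in equilibrium, Player 2's expected payoff equals the payoff from either column against (2/13, 11/13). Using Quiet: 7(2/13) + 11(11/13) = 135/13.

135/13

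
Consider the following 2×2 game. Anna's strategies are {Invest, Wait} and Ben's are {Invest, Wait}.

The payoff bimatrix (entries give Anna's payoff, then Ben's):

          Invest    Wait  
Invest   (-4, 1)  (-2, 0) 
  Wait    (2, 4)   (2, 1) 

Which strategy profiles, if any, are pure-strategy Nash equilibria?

(Invest, Invest): Anna prefers Wait (2 > -4) — not an equilibrium.
(Invest, Wait): Anna prefers Wait (2 > -2); Ben prefers Invest (1 > 0) — not an equilibrium.
(Wait, Invest): Anna gets 2 ≥ -4 from Invest, and Ben gets 4 ≥ 1 from Wait — Nash equilibrium.
(Wait, Wait): Ben prefers Invest (4 > 1) — not an equilibrium.

(Wait, Invest)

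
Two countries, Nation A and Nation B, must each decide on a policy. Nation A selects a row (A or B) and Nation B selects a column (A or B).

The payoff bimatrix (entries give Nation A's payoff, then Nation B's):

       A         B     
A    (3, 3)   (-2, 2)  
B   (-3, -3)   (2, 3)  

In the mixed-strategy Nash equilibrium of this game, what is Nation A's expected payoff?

0

First find y, the probability Nation B plays A, from Nation A's indifference between A and B: 3y − 2(1−y) = −3y + 2(1−y), giving y = 2/5.
Since Nation A is indifferent in equilibrium, Nation A's expected payoff equals the payoff from either row against (2/5, 3/5). Using A: 3(2/5) − 2(3/5) = 0.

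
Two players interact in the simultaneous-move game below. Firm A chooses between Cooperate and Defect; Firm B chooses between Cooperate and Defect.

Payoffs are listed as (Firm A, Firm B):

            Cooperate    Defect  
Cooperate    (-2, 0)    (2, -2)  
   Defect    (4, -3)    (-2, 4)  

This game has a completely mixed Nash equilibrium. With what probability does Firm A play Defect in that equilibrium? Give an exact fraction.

2/9

Let r be the probability that Firm A plays Cooperate. In a completely mixed equilibrium, Firm B must be indifferent between Cooperate and Defect.
Firm B's expected payoff from Cooperate is −3(1−r); from Defect it is −2r + 4(1−r).
Setting these equal: 3r − 3 = −6r + 4, so r = 7/9.
Therefore Firm A plays Defect with probability 1 − 7/9 = 2/9.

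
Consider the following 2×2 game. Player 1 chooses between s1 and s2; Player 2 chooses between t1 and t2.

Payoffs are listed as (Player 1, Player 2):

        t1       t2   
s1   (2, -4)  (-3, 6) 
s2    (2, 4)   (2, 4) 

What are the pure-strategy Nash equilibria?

(s1, t1): Player 2 prefers t2 (6 > -4) — not an equilibrium.
(s1, t2): Player 1 prefers s2 (2 > -3) — not an equilibrium.
(s2, t1): Player 1 gets 2 ≥ 2 from s1, and Player 2 gets 4 ≥ 4 from t2 — Nash equilibrium.
(s2, t2): Player 1 gets 2 ≥ -3 from s1, and Player 2 gets 4 ≥ 4 from t1 — Nash equilibrium.

(s2, t1) and (s2, t2)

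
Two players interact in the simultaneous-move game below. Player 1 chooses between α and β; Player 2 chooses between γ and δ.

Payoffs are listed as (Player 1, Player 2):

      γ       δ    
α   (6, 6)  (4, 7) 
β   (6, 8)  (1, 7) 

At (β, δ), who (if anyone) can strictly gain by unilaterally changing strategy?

Both

Player 1 at (β, δ) earns 1; deviating to α yields 4 — a strict improvement.
Player 2 earns 7; deviating to γ yields 8 — a strict improvement.
Both Player 1 and Player 2 have strictly profitable deviations.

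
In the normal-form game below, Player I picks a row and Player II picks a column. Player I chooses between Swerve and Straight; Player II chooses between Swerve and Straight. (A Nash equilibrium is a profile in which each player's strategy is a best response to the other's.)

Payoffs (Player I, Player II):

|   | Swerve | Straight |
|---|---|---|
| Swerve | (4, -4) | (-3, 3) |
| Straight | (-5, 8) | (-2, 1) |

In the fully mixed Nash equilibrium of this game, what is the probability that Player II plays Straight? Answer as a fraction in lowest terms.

9/10

Let c be the probability that Player II plays Swerve. In a completely mixed equilibrium, Player I must be indifferent between Swerve and Straight.
Player I's expected payoff from Swerve is 4c − 3(1−c); from Straight it is −5c − 2(1−c).
Setting these equal: 7c − 3 = −3c − 2, so c = 1/10.
Therefore Player II plays Straight with probability 1 − 1/10 = 9/10.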